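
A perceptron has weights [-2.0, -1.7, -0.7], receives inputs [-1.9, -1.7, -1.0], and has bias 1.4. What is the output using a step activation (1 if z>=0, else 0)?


z = w . x + b
= -2.0*-1.9 + -1.7*-1.7 + -0.7*-1.0 + 1.4
= 3.8 + 2.89 + 0.7 + 1.4
= 7.39 + 1.4
= 8.79
Since z = 8.79 >= 0, output = 1

1


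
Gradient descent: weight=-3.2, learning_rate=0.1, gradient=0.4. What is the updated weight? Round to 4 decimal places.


w_new = w_old - lr * gradient
= -3.2 - 0.1 * 0.4
= -3.2 - (0.04)
= -3.2400

-3.2400


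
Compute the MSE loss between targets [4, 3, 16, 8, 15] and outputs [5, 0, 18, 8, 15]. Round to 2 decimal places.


Differences: [-1, 3, -2, 0, 0]
Squared errors: [1, 9, 4, 0, 0]
Sum of squared errors = 14
MSE = 14 / 5 = 2.80

2.80


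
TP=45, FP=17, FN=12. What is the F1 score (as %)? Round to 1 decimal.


Precision = TP / (TP + FP) = 45 / 62 = 0.7258
Recall = TP / (TP + FN) = 45 / 57 = 0.7895
F1 = 2 * P * R / (P + R)
= 2 * 0.7258 * 0.7895 / (0.7258 + 0.7895)
= 1.146 / 1.5153
= 0.7563
As percentage: 75.6%

75.6


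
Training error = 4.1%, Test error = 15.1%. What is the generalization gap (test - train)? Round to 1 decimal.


Generalization gap = test_error - train_error
= 15.1 - 4.1
= 11.0%
A large gap suggests overfitting.

11.0


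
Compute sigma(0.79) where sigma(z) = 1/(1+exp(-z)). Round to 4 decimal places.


sigmoid(z) = 1 / (1 + exp(-z))
exp(-(0.79)) = exp(-0.79) = 0.4538
1 + 0.4538 = 1.4538
1 / 1.4538 = 0.6878

0.6878


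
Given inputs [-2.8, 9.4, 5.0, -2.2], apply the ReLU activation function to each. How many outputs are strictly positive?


ReLU(x) = max(0, x) for each element:
ReLU(-2.8) = 0
ReLU(9.4) = 9.4
ReLU(5.0) = 5.0
ReLU(-2.2) = 0
Active neurons (>0): 2

2


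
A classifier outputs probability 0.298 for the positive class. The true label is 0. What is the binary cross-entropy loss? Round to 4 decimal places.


For y=0: Loss = -log(1-p)
= -log(1 - 0.298)
= -log(0.702)
= -(-0.3538)
= 0.3538

0.3538


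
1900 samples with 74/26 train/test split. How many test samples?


Train samples = 1900 * 74% = 1406
Test samples = 1900 - 1406
= 494

494


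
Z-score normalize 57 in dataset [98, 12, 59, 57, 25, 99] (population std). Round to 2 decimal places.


Mean = (98 + 12 + 59 + 57 + 25 + 99) / 6 = 58.3333
Variance = sum((x_i - mean)^2) / n = 1081.2222
Std = sqrt(1081.2222) = 32.8819
Z = (x - mean) / std
= (57 - 58.3333) / 32.8819
= -1.3333 / 32.8819
= -0.04

-0.04


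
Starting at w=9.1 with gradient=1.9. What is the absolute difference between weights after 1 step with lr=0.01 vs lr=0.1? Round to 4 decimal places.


With lr=0.01: w_new = 9.1 - 0.01 * 1.9 = 9.081
With lr=0.1: w_new = 9.1 - 0.1 * 1.9 = 8.91
Absolute difference = |9.081 - 8.91|
= 0.1710

0.1710


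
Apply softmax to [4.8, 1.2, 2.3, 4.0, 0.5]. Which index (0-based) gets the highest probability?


Softmax is a monotonic transformation, so it preserves the argmax.
We need to find the index of the maximum logit.
Index 0: 4.8
Index 1: 1.2
Index 2: 2.3
Index 3: 4.0
Index 4: 0.5
Maximum logit = 4.8 at index 0

0


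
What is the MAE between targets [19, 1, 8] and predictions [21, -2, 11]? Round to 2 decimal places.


Absolute errors: [2, 3, 3]
Sum of absolute errors = 8
MAE = 8 / 3 = 2.67

2.67


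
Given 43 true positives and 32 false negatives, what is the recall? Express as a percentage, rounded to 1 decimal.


Recall = TP / (TP + FN) * 100
= 43 / (43 + 32)
= 43 / 75
= 0.5733
= 57.3%

57.3


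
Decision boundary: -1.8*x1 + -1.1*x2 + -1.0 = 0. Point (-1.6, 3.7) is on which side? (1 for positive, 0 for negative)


Compute -1.8 * -1.6 + -1.1 * 3.7 + -1.0
= 2.88 + -4.07 + -1.0
= -2.19
Since -2.19 < 0, the point is on the negative side.

0


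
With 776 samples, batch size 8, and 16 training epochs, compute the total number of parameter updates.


Iterations per epoch = 776 / 8 = 97
Total updates = iterations_per_epoch * epochs
= 97 * 16
= 1552

1552


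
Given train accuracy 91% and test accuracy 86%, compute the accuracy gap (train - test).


Gap = train_accuracy - test_accuracy
= 91 - 86
= 5%
This moderate gap may indicate mild overfitting.

5


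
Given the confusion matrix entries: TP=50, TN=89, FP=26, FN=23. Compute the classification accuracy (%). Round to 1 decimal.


Accuracy = (TP + TN) / (TP + TN + FP + FN) * 100
= (50 + 89) / (50 + 89 + 26 + 23)
= 139 / 188
= 0.7394
= 73.9%

73.9


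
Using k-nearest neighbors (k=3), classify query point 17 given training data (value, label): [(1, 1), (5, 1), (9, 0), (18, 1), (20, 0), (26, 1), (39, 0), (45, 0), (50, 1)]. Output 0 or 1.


Distances from query 17:
Point 18 (class 1): distance = 1
Point 20 (class 0): distance = 3
Point 9 (class 0): distance = 8
K=3 nearest neighbors: classes = [1, 0, 0]
Votes for class 1: 1 / 3
Majority vote => class 0

0


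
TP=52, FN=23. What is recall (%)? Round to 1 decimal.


Recall = TP / (TP + FN) * 100
= 52 / (52 + 23)
= 52 / 75
= 0.6933
= 69.3%

69.3


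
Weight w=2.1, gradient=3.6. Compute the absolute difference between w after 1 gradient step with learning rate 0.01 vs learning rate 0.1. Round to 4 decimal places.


With lr=0.01: w_new = 2.1 - 0.01 * 3.6 = 2.064
With lr=0.1: w_new = 2.1 - 0.1 * 3.6 = 1.74
Absolute difference = |2.064 - 1.74|
= 0.3240

0.3240


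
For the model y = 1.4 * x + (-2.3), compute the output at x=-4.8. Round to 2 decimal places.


y = 1.4 * -4.8 + (-2.3)
= -6.72 + (-2.3)
= -9.02

-9.02


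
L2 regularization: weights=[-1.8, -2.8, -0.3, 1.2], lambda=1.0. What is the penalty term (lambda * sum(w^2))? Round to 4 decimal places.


Squaring each weight:
(-1.8)^2 = 3.24
(-2.8)^2 = 7.84
(-0.3)^2 = 0.09
1.2^2 = 1.44
Sum of squares = 12.61
Penalty = 1.0 * 12.61 = 12.6100

12.6100


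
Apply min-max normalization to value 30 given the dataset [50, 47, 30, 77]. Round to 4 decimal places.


Min = 30, Max = 77
Range = 77 - 30 = 47
Scaled = (x - min) / (max - min)
= (30 - 30) / 47
= 0 / 47
= 0.0000

0.0000


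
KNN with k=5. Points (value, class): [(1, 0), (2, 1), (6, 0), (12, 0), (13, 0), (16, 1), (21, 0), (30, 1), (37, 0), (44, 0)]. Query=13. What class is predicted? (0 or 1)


Distances from query 13:
Point 13 (class 0): distance = 0
Point 12 (class 0): distance = 1
Point 16 (class 1): distance = 3
Point 6 (class 0): distance = 7
Point 21 (class 0): distance = 8
K=5 nearest neighbors: classes = [0, 0, 1, 0, 0]
Votes for class 1: 1 / 5
Majority vote => class 0

0


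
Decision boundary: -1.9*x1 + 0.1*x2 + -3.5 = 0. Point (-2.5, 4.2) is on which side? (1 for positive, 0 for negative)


Compute -1.9 * -2.5 + 0.1 * 4.2 + -3.5
= 4.75 + 0.42 + -3.5
= 1.67
Since 1.67 >= 0, the point is on the positive side.

1


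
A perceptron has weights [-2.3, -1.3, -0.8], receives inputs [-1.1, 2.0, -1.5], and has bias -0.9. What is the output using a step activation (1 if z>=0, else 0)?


z = w . x + b
= -2.3*-1.1 + -1.3*2.0 + -0.8*-1.5 + -0.9
= 2.53 + -2.6 + 1.2 + -0.9
= 1.13 + -0.9
= 0.23
Since z = 0.23 >= 0, output = 1

1


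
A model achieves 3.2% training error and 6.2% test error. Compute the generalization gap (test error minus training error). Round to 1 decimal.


Generalization gap = test_error - train_error
= 6.2 - 3.2
= 3.0%
A moderate gap.

3.0


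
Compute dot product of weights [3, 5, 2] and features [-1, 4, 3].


Element-wise products:
3 * -1 = -3
5 * 4 = 20
2 * 3 = 6
Sum = -3 + 20 + 6
= 23

23


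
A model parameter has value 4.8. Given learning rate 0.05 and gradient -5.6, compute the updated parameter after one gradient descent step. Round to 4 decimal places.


w_new = w_old - lr * gradient
= 4.8 - 0.05 * -5.6
= 4.8 - (-0.28)
= 5.0800

5.0800


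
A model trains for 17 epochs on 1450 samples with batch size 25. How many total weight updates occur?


Iterations per epoch = 1450 / 25 = 58
Total updates = iterations_per_epoch * epochs
= 58 * 17
= 986

986


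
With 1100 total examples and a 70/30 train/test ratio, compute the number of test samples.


Train samples = 1100 * 70% = 770
Test samples = 1100 - 770
= 330

330


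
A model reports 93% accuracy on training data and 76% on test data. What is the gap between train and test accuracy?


Gap = train_accuracy - test_accuracy
= 93 - 76
= 17%
This gap suggests the model is overfitting.

17


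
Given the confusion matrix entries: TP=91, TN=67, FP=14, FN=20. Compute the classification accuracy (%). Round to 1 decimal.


Accuracy = (TP + TN) / (TP + TN + FP + FN) * 100
= (91 + 67) / (91 + 67 + 14 + 20)
= 158 / 192
= 0.8229
= 82.3%

82.3


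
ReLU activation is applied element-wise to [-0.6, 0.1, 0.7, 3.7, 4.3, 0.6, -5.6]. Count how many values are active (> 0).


ReLU(x) = max(0, x) for each element:
ReLU(-0.6) = 0
ReLU(0.1) = 0.1
ReLU(0.7) = 0.7
ReLU(3.7) = 3.7
ReLU(4.3) = 4.3
ReLU(0.6) = 0.6
ReLU(-5.6) = 0
Active neurons (>0): 5

5


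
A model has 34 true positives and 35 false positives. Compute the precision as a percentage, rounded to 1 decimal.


Precision = TP / (TP + FP) * 100
= 34 / (34 + 35)
= 34 / 69
= 0.4928
= 49.3%

49.3


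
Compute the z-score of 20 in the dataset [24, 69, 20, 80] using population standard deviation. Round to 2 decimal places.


Mean = (24 + 69 + 20 + 80) / 4 = 48.25
Variance = sum((x_i - mean)^2) / n = 706.1875
Std = sqrt(706.1875) = 26.5742
Z = (x - mean) / std
= (20 - 48.25) / 26.5742
= -28.25 / 26.5742
= -1.06

-1.06


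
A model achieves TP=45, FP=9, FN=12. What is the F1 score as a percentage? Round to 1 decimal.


Precision = TP / (TP + FP) = 45 / 54 = 0.8333
Recall = TP / (TP + FN) = 45 / 57 = 0.7895
F1 = 2 * P * R / (P + R)
= 2 * 0.8333 * 0.7895 / (0.8333 + 0.7895)
= 1.3158 / 1.6228
= 0.8108
As percentage: 81.1%

81.1


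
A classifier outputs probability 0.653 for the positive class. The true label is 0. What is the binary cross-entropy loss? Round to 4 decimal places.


For y=0: Loss = -log(1-p)
= -log(1 - 0.653)
= -log(0.347)
= -(-1.0584)
= 1.0584

1.0584


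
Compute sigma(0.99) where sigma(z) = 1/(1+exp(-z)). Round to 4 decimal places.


sigmoid(z) = 1 / (1 + exp(-z))
exp(-(0.99)) = exp(-0.99) = 0.3716
1 + 0.3716 = 1.3716
1 / 1.3716 = 0.7291

0.7291


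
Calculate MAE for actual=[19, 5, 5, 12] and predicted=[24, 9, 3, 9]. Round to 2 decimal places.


Absolute errors: [5, 4, 2, 3]
Sum of absolute errors = 14
MAE = 14 / 4 = 3.50

3.50


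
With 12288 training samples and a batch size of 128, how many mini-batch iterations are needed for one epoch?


Iterations per epoch = dataset_size / batch_size
= 12288 / 128
= 96

96


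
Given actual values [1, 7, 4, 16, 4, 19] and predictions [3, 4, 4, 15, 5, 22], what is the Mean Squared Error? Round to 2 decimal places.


Differences: [-2, 3, 0, 1, -1, -3]
Squared errors: [4, 9, 0, 1, 1, 9]
Sum of squared errors = 24
MSE = 24 / 6 = 4.00

4.00


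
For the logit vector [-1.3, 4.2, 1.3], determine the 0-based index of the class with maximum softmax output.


Softmax is a monotonic transformation, so it preserves the argmax.
We need to find the index of the maximum logit.
Index 0: -1.3
Index 1: 4.2
Index 2: 1.3
Maximum logit = 4.2 at index 1

1


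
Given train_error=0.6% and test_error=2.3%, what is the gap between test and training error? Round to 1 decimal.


Generalization gap = test_error - train_error
= 2.3 - 0.6
= 1.7%
A small gap suggests good generalization.

1.7


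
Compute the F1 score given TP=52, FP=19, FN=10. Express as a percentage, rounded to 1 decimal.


Precision = TP / (TP + FP) = 52 / 71 = 0.7324
Recall = TP / (TP + FN) = 52 / 62 = 0.8387
F1 = 2 * P * R / (P + R)
= 2 * 0.7324 * 0.8387 / (0.7324 + 0.8387)
= 1.2285 / 1.5711
= 0.782
As percentage: 78.2%

78.2


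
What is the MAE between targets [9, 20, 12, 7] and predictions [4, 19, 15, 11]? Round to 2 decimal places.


Absolute errors: [5, 1, 3, 4]
Sum of absolute errors = 13
MAE = 13 / 4 = 3.25

3.25


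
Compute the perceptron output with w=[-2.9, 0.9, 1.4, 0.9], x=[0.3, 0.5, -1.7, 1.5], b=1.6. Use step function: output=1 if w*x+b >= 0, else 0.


z = w . x + b
= -2.9*0.3 + 0.9*0.5 + 1.4*-1.7 + 0.9*1.5 + 1.6
= -0.87 + 0.45 + -2.38 + 1.35 + 1.6
= -1.45 + 1.6
= 0.15
Since z = 0.15 >= 0, output = 1

1


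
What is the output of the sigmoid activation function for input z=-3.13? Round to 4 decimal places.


sigmoid(z) = 1 / (1 + exp(-z))
exp(-(-3.13)) = exp(3.13) = 22.874
1 + 22.874 = 23.874
1 / 23.874 = 0.0419

0.0419


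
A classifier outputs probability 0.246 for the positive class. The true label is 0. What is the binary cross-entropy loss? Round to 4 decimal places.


For y=0: Loss = -log(1-p)
= -log(1 - 0.246)
= -log(0.754)
= -(-0.2824)
= 0.2824

0.2824


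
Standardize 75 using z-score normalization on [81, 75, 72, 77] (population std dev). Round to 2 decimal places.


Mean = (81 + 75 + 72 + 77) / 4 = 76.25
Variance = sum((x_i - mean)^2) / n = 10.6875
Std = sqrt(10.6875) = 3.2692
Z = (x - mean) / std
= (75 - 76.25) / 3.2692
= -1.25 / 3.2692
= -0.38

-0.38


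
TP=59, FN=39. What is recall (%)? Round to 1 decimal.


Recall = TP / (TP + FN) * 100
= 59 / (59 + 39)
= 59 / 98
= 0.602
= 60.2%

60.2


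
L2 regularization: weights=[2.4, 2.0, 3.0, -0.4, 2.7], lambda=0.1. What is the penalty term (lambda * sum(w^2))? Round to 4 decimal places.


Squaring each weight:
2.4^2 = 5.76
2.0^2 = 4.0
3.0^2 = 9.0
(-0.4)^2 = 0.16
2.7^2 = 7.29
Sum of squares = 26.21
Penalty = 0.1 * 26.21 = 2.6210

2.6210


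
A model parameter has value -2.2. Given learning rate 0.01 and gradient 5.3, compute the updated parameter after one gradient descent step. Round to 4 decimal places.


w_new = w_old - lr * gradient
= -2.2 - 0.01 * 5.3
= -2.2 - (0.053)
= -2.2530

-2.2530


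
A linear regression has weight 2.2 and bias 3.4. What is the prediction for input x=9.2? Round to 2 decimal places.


y = 2.2 * 9.2 + (3.4)
= 20.24 + (3.4)
= 23.64

23.64


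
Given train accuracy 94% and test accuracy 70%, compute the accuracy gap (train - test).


Gap = train_accuracy - test_accuracy
= 94 - 70
= 24%
This large gap strongly indicates overfitting.

24


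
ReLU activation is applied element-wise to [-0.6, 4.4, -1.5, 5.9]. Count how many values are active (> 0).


ReLU(x) = max(0, x) for each element:
ReLU(-0.6) = 0
ReLU(4.4) = 4.4
ReLU(-1.5) = 0
ReLU(5.9) = 5.9
Active neurons (>0): 2

2


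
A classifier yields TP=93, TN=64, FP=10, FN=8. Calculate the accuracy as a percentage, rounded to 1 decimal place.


Accuracy = (TP + TN) / (TP + TN + FP + FN) * 100
= (93 + 64) / (93 + 64 + 10 + 8)
= 157 / 175
= 0.8971
= 89.7%

89.7


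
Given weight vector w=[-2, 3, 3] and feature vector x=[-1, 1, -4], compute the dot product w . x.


Element-wise products:
-2 * -1 = 2
3 * 1 = 3
3 * -4 = -12
Sum = 2 + 3 + -12
= -7

-7


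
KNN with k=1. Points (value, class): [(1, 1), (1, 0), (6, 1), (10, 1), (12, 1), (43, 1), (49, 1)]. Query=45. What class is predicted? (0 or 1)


Distances from query 45:
Point 43 (class 1): distance = 2
K=1 nearest neighbors: classes = [1]
Votes for class 1: 1 / 1
Majority vote => class 1

1


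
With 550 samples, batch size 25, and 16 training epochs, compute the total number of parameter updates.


Iterations per epoch = 550 / 25 = 22
Total updates = iterations_per_epoch * epochs
= 22 * 16
= 352

352


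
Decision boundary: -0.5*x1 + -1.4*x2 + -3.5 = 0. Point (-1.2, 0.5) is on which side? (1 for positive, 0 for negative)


Compute -0.5 * -1.2 + -1.4 * 0.5 + -3.5
= 0.6 + -0.7 + -3.5
= -3.6
Since -3.6 < 0, the point is on the negative side.

0


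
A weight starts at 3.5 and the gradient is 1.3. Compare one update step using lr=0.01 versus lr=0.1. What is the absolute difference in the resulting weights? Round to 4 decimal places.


With lr=0.01: w_new = 3.5 - 0.01 * 1.3 = 3.487
With lr=0.1: w_new = 3.5 - 0.1 * 1.3 = 3.37
Absolute difference = |3.487 - 3.37|
= 0.1170

0.1170


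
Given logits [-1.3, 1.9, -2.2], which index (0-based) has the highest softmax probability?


Softmax is a monotonic transformation, so it preserves the argmax.
We need to find the index of the maximum logit.
Index 0: -1.3
Index 1: 1.9
Index 2: -2.2
Maximum logit = 1.9 at index 1

1


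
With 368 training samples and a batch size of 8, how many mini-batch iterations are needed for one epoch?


Iterations per epoch = dataset_size / batch_size
= 368 / 8
= 46

46


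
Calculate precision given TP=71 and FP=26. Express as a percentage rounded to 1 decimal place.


Precision = TP / (TP + FP) * 100
= 71 / (71 + 26)
= 71 / 97
= 0.732
= 73.2%

73.2


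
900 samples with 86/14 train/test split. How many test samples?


Train samples = 900 * 86% = 774
Test samples = 900 - 774
= 126

126


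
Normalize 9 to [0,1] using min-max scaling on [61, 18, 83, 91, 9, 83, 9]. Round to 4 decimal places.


Min = 9, Max = 91
Range = 91 - 9 = 82
Scaled = (x - min) / (max - min)
= (9 - 9) / 82
= 0 / 82
= 0.0000

0.0000


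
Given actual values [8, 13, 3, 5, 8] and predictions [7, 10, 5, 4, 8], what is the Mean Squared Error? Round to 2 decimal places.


Differences: [1, 3, -2, 1, 0]
Squared errors: [1, 9, 4, 1, 0]
Sum of squared errors = 15
MSE = 15 / 5 = 3.00

3.00


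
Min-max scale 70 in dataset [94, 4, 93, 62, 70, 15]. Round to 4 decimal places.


Min = 4, Max = 94
Range = 94 - 4 = 90
Scaled = (x - min) / (max - min)
= (70 - 4) / 90
= 66 / 90
= 0.7333

0.7333


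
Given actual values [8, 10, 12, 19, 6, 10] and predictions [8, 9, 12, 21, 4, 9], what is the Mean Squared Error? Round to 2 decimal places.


Differences: [0, 1, 0, -2, 2, 1]
Squared errors: [0, 1, 0, 4, 4, 1]
Sum of squared errors = 10
MSE = 10 / 6 = 1.67

1.67


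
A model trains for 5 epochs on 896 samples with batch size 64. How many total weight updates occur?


Iterations per epoch = 896 / 64 = 14
Total updates = iterations_per_epoch * epochs
= 14 * 5
= 70

70


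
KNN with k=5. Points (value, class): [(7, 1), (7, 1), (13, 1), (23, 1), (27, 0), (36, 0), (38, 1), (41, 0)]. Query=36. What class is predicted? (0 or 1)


Distances from query 36:
Point 36 (class 0): distance = 0
Point 38 (class 1): distance = 2
Point 41 (class 0): distance = 5
Point 27 (class 0): distance = 9
Point 23 (class 1): distance = 13
K=5 nearest neighbors: classes = [0, 1, 0, 0, 1]
Votes for class 1: 2 / 5
Majority vote => class 0

0


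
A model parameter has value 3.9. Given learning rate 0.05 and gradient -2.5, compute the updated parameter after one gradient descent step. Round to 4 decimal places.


w_new = w_old - lr * gradient
= 3.9 - 0.05 * -2.5
= 3.9 - (-0.125)
= 4.0250

4.0250


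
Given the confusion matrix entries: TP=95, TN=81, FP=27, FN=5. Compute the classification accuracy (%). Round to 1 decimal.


Accuracy = (TP + TN) / (TP + TN + FP + FN) * 100
= (95 + 81) / (95 + 81 + 27 + 5)
= 176 / 208
= 0.8462
= 84.6%

84.6


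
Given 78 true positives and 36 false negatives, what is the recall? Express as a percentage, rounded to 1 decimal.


Recall = TP / (TP + FN) * 100
= 78 / (78 + 36)
= 78 / 114
= 0.6842
= 68.4%

68.4


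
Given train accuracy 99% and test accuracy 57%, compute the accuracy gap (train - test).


Gap = train_accuracy - test_accuracy
= 99 - 57
= 42%
This large gap strongly indicates overfitting.

42


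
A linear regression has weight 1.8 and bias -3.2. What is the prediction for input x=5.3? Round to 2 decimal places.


y = 1.8 * 5.3 + (-3.2)
= 9.54 + (-3.2)
= 6.34

6.34


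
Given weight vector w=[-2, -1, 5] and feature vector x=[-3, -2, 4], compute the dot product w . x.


Element-wise products:
-2 * -3 = 6
-1 * -2 = 2
5 * 4 = 20
Sum = 6 + 2 + 20
= 28

28


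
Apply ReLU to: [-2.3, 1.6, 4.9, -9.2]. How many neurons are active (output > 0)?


ReLU(x) = max(0, x) for each element:
ReLU(-2.3) = 0
ReLU(1.6) = 1.6
ReLU(4.9) = 4.9
ReLU(-9.2) = 0
Active neurons (>0): 2

2


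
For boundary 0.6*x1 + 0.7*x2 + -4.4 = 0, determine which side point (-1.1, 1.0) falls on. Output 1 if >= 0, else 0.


Compute 0.6 * -1.1 + 0.7 * 1.0 + -4.4
= -0.66 + 0.7 + -4.4
= -4.36
Since -4.36 < 0, the point is on the negative side.

0


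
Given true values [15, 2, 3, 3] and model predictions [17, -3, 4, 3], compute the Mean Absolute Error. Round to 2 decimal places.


Absolute errors: [2, 5, 1, 0]
Sum of absolute errors = 8
MAE = 8 / 4 = 2.00

2.00


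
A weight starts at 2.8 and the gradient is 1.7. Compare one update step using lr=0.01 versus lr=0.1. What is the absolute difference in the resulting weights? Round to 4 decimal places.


With lr=0.01: w_new = 2.8 - 0.01 * 1.7 = 2.783
With lr=0.1: w_new = 2.8 - 0.1 * 1.7 = 2.63
Absolute difference = |2.783 - 2.63|
= 0.1530

0.1530


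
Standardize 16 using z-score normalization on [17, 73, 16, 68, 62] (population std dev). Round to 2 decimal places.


Mean = (17 + 73 + 16 + 68 + 62) / 5 = 47.2
Variance = sum((x_i - mean)^2) / n = 640.56
Std = sqrt(640.56) = 25.3093
Z = (x - mean) / std
= (16 - 47.2) / 25.3093
= -31.2 / 25.3093
= -1.23

-1.23


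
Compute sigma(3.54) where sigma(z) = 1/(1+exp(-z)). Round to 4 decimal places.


sigmoid(z) = 1 / (1 + exp(-z))
exp(-(3.54)) = exp(-3.54) = 0.029
1 + 0.029 = 1.029
1 / 1.029 = 0.9718

0.9718


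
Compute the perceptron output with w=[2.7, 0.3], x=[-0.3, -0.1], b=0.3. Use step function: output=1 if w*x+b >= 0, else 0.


z = w . x + b
= 2.7*-0.3 + 0.3*-0.1 + 0.3
= -0.81 + -0.03 + 0.3
= -0.84 + 0.3
= -0.54
Since z = -0.54 < 0, output = 0

0


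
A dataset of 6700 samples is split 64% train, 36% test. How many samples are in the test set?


Train samples = 6700 * 64% = 4288
Test samples = 6700 - 4288
= 2412

2412


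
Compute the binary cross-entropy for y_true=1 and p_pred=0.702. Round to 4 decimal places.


For y=1: Loss = -log(p)
= -log(0.702)
= -(-0.3538)
= 0.3538

0.3538


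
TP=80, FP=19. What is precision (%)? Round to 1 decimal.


Precision = TP / (TP + FP) * 100
= 80 / (80 + 19)
= 80 / 99
= 0.8081
= 80.8%

80.8


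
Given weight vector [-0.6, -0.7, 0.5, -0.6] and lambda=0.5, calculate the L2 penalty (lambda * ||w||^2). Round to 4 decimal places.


Squaring each weight:
(-0.6)^2 = 0.36
(-0.7)^2 = 0.49
0.5^2 = 0.25
(-0.6)^2 = 0.36
Sum of squares = 1.46
Penalty = 0.5 * 1.46 = 0.7300

0.7300


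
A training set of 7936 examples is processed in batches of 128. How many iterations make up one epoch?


Iterations per epoch = dataset_size / batch_size
= 7936 / 128
= 62

62


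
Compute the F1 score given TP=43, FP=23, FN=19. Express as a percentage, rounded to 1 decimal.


Precision = TP / (TP + FP) = 43 / 66 = 0.6515
Recall = TP / (TP + FN) = 43 / 62 = 0.6935
F1 = 2 * P * R / (P + R)
= 2 * 0.6515 * 0.6935 / (0.6515 + 0.6935)
= 0.9037 / 1.3451
= 0.6719
As percentage: 67.2%

67.2


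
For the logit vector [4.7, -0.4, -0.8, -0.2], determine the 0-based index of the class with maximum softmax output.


Softmax is a monotonic transformation, so it preserves the argmax.
We need to find the index of the maximum logit.
Index 0: 4.7
Index 1: -0.4
Index 2: -0.8
Index 3: -0.2
Maximum logit = 4.7 at index 0

0


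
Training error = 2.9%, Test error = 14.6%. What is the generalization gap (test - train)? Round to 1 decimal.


Generalization gap = test_error - train_error
= 14.6 - 2.9
= 11.7%
A large gap suggests overfitting.

11.7


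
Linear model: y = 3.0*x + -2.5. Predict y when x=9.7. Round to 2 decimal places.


y = 3.0 * 9.7 + (-2.5)
= 29.1 + (-2.5)
= 26.60

26.60


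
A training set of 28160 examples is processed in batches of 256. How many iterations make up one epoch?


Iterations per epoch = dataset_size / batch_size
= 28160 / 256
= 110

110


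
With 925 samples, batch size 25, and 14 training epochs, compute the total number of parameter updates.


Iterations per epoch = 925 / 25 = 37
Total updates = iterations_per_epoch * epochs
= 37 * 14
= 518

518


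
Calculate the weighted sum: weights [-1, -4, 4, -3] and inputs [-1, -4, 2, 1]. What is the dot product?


Element-wise products:
-1 * -1 = 1
-4 * -4 = 16
4 * 2 = 8
-3 * 1 = -3
Sum = 1 + 16 + 8 + -3
= 22

22


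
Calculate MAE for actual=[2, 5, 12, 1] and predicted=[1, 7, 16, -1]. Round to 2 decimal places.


Absolute errors: [1, 2, 4, 2]
Sum of absolute errors = 9
MAE = 9 / 4 = 2.25

2.25


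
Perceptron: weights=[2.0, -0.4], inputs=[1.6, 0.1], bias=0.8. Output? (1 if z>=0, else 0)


z = w . x + b
= 2.0*1.6 + -0.4*0.1 + 0.8
= 3.2 + -0.04 + 0.8
= 3.16 + 0.8
= 3.96
Since z = 3.96 >= 0, output = 1

1


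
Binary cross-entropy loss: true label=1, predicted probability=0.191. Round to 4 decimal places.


For y=1: Loss = -log(p)
= -log(0.191)
= -(-1.6555)
= 1.6555

1.6555


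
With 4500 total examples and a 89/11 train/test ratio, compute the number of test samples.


Train samples = 4500 * 89% = 4005
Test samples = 4500 - 4005
= 495

495


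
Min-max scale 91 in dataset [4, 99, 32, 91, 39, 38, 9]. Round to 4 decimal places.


Min = 4, Max = 99
Range = 99 - 4 = 95
Scaled = (x - min) / (max - min)
= (91 - 4) / 95
= 87 / 95
= 0.9158

0.9158


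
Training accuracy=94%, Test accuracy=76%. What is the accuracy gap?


Gap = train_accuracy - test_accuracy
= 94 - 76
= 18%
This gap suggests the model is overfitting.

18


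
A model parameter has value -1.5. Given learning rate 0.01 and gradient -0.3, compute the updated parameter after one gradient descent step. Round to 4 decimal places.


w_new = w_old - lr * gradient
= -1.5 - 0.01 * -0.3
= -1.5 - (-0.003)
= -1.4970

-1.4970


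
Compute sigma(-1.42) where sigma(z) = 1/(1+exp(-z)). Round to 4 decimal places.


sigmoid(z) = 1 / (1 + exp(-z))
exp(-(-1.42)) = exp(1.42) = 4.1371
1 + 4.1371 = 5.1371
1 / 5.1371 = 0.1947

0.1947


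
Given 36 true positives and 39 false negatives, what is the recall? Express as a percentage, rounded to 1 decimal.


Recall = TP / (TP + FN) * 100
= 36 / (36 + 39)
= 36 / 75
= 0.48
= 48.0%

48.0


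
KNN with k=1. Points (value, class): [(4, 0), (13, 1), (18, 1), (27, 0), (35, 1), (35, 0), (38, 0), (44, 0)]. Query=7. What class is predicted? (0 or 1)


Distances from query 7:
Point 4 (class 0): distance = 3
K=1 nearest neighbors: classes = [0]
Votes for class 1: 0 / 1
Majority vote => class 0

0


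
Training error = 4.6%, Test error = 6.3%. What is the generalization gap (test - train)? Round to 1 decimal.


Generalization gap = test_error - train_error
= 6.3 - 4.6
= 1.7%
A small gap suggests good generalization.

1.7


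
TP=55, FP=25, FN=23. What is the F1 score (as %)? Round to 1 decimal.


Precision = TP / (TP + FP) = 55 / 80 = 0.6875
Recall = TP / (TP + FN) = 55 / 78 = 0.7051
F1 = 2 * P * R / (P + R)
= 2 * 0.6875 * 0.7051 / (0.6875 + 0.7051)
= 0.9696 / 1.3926
= 0.6962
As percentage: 69.6%

69.6


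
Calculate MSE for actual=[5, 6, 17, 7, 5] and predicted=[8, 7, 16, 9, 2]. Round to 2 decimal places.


Differences: [-3, -1, 1, -2, 3]
Squared errors: [9, 1, 1, 4, 9]
Sum of squared errors = 24
MSE = 24 / 5 = 4.80

4.80


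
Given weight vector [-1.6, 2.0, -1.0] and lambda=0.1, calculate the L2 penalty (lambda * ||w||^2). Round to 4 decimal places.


Squaring each weight:
(-1.6)^2 = 2.56
2.0^2 = 4.0
(-1.0)^2 = 1.0
Sum of squares = 7.56
Penalty = 0.1 * 7.56 = 0.7560

0.7560


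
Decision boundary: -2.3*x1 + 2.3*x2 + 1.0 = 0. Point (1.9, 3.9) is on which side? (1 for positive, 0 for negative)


Compute -2.3 * 1.9 + 2.3 * 3.9 + 1.0
= -4.37 + 8.97 + 1.0
= 5.6
Since 5.6 >= 0, the point is on the positive side.

1


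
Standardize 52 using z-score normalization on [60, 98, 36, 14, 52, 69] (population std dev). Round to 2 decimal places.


Mean = (60 + 98 + 36 + 14 + 52 + 69) / 6 = 54.8333
Variance = sum((x_i - mean)^2) / n = 686.8056
Std = sqrt(686.8056) = 26.207
Z = (x - mean) / std
= (52 - 54.8333) / 26.207
= -2.8333 / 26.207
= -0.11

-0.11


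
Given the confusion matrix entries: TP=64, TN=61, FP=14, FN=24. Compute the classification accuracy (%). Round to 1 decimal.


Accuracy = (TP + TN) / (TP + TN + FP + FN) * 100
= (64 + 61) / (64 + 61 + 14 + 24)
= 125 / 163
= 0.7669
= 76.7%

76.7


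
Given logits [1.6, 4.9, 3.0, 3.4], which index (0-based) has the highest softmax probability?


Softmax is a monotonic transformation, so it preserves the argmax.
We need to find the index of the maximum logit.
Index 0: 1.6
Index 1: 4.9
Index 2: 3.0
Index 3: 3.4
Maximum logit = 4.9 at index 1

1


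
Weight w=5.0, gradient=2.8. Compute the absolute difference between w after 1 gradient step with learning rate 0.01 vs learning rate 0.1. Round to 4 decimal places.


With lr=0.01: w_new = 5.0 - 0.01 * 2.8 = 4.972
With lr=0.1: w_new = 5.0 - 0.1 * 2.8 = 4.72
Absolute difference = |4.972 - 4.72|
= 0.2520

0.2520


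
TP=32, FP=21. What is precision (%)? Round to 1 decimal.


Precision = TP / (TP + FP) * 100
= 32 / (32 + 21)
= 32 / 53
= 0.6038
= 60.4%

60.4


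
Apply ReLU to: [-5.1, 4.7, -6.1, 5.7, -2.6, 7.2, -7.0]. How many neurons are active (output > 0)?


ReLU(x) = max(0, x) for each element:
ReLU(-5.1) = 0
ReLU(4.7) = 4.7
ReLU(-6.1) = 0
ReLU(5.7) = 5.7
ReLU(-2.6) = 0
ReLU(7.2) = 7.2
ReLU(-7.0) = 0
Active neurons (>0): 3

3


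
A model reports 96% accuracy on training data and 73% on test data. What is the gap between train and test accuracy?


Gap = train_accuracy - test_accuracy
= 96 - 73
= 23%
This large gap strongly indicates overfitting.

23


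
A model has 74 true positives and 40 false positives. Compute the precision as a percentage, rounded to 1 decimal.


Precision = TP / (TP + FP) * 100
= 74 / (74 + 40)
= 74 / 114
= 0.6491
= 64.9%

64.9


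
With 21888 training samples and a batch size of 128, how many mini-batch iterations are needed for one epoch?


Iterations per epoch = dataset_size / batch_size
= 21888 / 128
= 171

171


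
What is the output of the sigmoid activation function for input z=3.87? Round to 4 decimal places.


sigmoid(z) = 1 / (1 + exp(-z))
exp(-(3.87)) = exp(-3.87) = 0.0209
1 + 0.0209 = 1.0209
1 / 1.0209 = 0.9796

0.9796


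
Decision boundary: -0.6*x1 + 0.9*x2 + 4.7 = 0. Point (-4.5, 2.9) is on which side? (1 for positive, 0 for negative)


Compute -0.6 * -4.5 + 0.9 * 2.9 + 4.7
= 2.7 + 2.61 + 4.7
= 10.01
Since 10.01 >= 0, the point is on the positive side.

1


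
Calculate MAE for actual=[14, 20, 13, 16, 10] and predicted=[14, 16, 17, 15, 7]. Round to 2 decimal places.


Absolute errors: [0, 4, 4, 1, 3]
Sum of absolute errors = 12
MAE = 12 / 5 = 2.40

2.40


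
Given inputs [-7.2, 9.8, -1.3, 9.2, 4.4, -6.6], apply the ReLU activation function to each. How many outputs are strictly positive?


ReLU(x) = max(0, x) for each element:
ReLU(-7.2) = 0
ReLU(9.8) = 9.8
ReLU(-1.3) = 0
ReLU(9.2) = 9.2
ReLU(4.4) = 4.4
ReLU(-6.6) = 0
Active neurons (>0): 3

3


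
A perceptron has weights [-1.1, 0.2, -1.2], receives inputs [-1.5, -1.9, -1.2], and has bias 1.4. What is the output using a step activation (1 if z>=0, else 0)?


z = w . x + b
= -1.1*-1.5 + 0.2*-1.9 + -1.2*-1.2 + 1.4
= 1.65 + -0.38 + 1.44 + 1.4
= 2.71 + 1.4
= 4.11
Since z = 4.11 >= 0, output = 1

1


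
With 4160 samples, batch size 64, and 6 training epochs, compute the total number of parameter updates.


Iterations per epoch = 4160 / 64 = 65
Total updates = iterations_per_epoch * epochs
= 65 * 6
= 390

390


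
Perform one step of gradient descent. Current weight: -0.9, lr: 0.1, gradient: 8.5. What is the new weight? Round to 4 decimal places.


w_new = w_old - lr * gradient
= -0.9 - 0.1 * 8.5
= -0.9 - (0.85)
= -1.7500

-1.7500


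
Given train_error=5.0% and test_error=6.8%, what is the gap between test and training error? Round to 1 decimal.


Generalization gap = test_error - train_error
= 6.8 - 5.0
= 1.8%
A small gap suggests good generalization.

1.8


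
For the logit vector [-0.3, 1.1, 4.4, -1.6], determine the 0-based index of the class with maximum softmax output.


Softmax is a monotonic transformation, so it preserves the argmax.
We need to find the index of the maximum logit.
Index 0: -0.3
Index 1: 1.1
Index 2: 4.4
Index 3: -1.6
Maximum logit = 4.4 at index 2

2


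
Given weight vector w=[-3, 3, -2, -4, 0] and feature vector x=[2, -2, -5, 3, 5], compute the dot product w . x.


Element-wise products:
-3 * 2 = -6
3 * -2 = -6
-2 * -5 = 10
-4 * 3 = -12
0 * 5 = 0
Sum = -6 + -6 + 10 + -12 + 0
= -14

-14


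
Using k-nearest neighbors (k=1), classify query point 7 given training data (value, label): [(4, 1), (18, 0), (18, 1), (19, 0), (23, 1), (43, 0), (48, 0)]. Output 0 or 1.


Distances from query 7:
Point 4 (class 1): distance = 3
K=1 nearest neighbors: classes = [1]
Votes for class 1: 1 / 1
Majority vote => class 1

1


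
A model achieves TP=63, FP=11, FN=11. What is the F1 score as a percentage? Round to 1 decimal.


Precision = TP / (TP + FP) = 63 / 74 = 0.8514
Recall = TP / (TP + FN) = 63 / 74 = 0.8514
F1 = 2 * P * R / (P + R)
= 2 * 0.8514 * 0.8514 / (0.8514 + 0.8514)
= 1.4496 / 1.7027
= 0.8514
As percentage: 85.1%

85.1


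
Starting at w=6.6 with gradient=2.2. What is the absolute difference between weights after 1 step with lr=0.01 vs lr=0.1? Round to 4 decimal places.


With lr=0.01: w_new = 6.6 - 0.01 * 2.2 = 6.578
With lr=0.1: w_new = 6.6 - 0.1 * 2.2 = 6.38
Absolute difference = |6.578 - 6.38|
= 0.1980

0.1980


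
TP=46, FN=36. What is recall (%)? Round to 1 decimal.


Recall = TP / (TP + FN) * 100
= 46 / (46 + 36)
= 46 / 82
= 0.561
= 56.1%

56.1


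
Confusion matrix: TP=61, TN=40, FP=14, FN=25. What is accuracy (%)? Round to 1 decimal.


Accuracy = (TP + TN) / (TP + TN + FP + FN) * 100
= (61 + 40) / (61 + 40 + 14 + 25)
= 101 / 140
= 0.7214
= 72.1%

72.1


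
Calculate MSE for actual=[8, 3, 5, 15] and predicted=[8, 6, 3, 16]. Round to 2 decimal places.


Differences: [0, -3, 2, -1]
Squared errors: [0, 9, 4, 1]
Sum of squared errors = 14
MSE = 14 / 4 = 3.50

3.50


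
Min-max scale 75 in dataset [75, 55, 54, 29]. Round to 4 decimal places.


Min = 29, Max = 75
Range = 75 - 29 = 46
Scaled = (x - min) / (max - min)
= (75 - 29) / 46
= 46 / 46
= 1.0000

1.0000


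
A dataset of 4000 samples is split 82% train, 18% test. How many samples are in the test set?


Train samples = 4000 * 82% = 3280
Test samples = 4000 - 3280
= 720

720


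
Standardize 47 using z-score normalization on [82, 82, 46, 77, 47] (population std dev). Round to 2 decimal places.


Mean = (82 + 82 + 46 + 77 + 47) / 5 = 66.8
Variance = sum((x_i - mean)^2) / n = 278.16
Std = sqrt(278.16) = 16.6781
Z = (x - mean) / std
= (47 - 66.8) / 16.6781
= -19.8 / 16.6781
= -1.19

-1.19


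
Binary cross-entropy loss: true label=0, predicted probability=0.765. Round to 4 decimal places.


For y=0: Loss = -log(1-p)
= -log(1 - 0.765)
= -log(0.235)
= -(-1.4482)
= 1.4482

1.4482


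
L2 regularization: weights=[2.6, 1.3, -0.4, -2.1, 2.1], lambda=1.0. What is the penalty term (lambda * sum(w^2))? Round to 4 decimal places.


Squaring each weight:
2.6^2 = 6.76
1.3^2 = 1.69
(-0.4)^2 = 0.16
(-2.1)^2 = 4.41
2.1^2 = 4.41
Sum of squares = 17.43
Penalty = 1.0 * 17.43 = 17.4300

17.4300


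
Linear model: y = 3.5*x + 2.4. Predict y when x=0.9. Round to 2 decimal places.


y = 3.5 * 0.9 + (2.4)
= 3.15 + (2.4)
= 5.55

5.55


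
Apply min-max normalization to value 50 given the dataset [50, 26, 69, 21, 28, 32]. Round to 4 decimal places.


Min = 21, Max = 69
Range = 69 - 21 = 48
Scaled = (x - min) / (max - min)
= (50 - 21) / 48
= 29 / 48
= 0.6042

0.6042


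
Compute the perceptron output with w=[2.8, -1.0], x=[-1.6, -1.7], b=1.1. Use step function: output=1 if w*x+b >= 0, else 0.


z = w . x + b
= 2.8*-1.6 + -1.0*-1.7 + 1.1
= -4.48 + 1.7 + 1.1
= -2.78 + 1.1
= -1.68
Since z = -1.68 < 0, output = 0

0


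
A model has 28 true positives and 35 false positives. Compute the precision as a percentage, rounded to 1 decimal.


Precision = TP / (TP + FP) * 100
= 28 / (28 + 35)
= 28 / 63
= 0.4444
= 44.4%

44.4


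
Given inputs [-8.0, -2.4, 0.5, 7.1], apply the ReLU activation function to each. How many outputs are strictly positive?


ReLU(x) = max(0, x) for each element:
ReLU(-8.0) = 0
ReLU(-2.4) = 0
ReLU(0.5) = 0.5
ReLU(7.1) = 7.1
Active neurons (>0): 2

2


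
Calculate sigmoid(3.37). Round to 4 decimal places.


sigmoid(z) = 1 / (1 + exp(-z))
exp(-(3.37)) = exp(-3.37) = 0.0344
1 + 0.0344 = 1.0344
1 / 1.0344 = 0.9668

0.9668


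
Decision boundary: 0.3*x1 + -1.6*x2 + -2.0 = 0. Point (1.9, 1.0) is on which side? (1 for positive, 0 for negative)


Compute 0.3 * 1.9 + -1.6 * 1.0 + -2.0
= 0.57 + -1.6 + -2.0
= -3.03
Since -3.03 < 0, the point is on the negative side.

0


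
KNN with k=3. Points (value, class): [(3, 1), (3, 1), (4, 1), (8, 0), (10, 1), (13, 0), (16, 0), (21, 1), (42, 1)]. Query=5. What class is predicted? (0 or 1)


Distances from query 5:
Point 4 (class 1): distance = 1
Point 3 (class 1): distance = 2
Point 3 (class 1): distance = 2
K=3 nearest neighbors: classes = [1, 1, 1]
Votes for class 1: 3 / 3
Majority vote => class 1

1


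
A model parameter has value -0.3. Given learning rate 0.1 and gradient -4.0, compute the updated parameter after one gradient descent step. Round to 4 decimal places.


w_new = w_old - lr * gradient
= -0.3 - 0.1 * -4.0
= -0.3 - (-0.4)
= 0.1000

0.1000


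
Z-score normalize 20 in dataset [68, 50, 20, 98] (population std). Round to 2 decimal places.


Mean = (68 + 50 + 20 + 98) / 4 = 59.0
Variance = sum((x_i - mean)^2) / n = 801.0
Std = sqrt(801.0) = 28.3019
Z = (x - mean) / std
= (20 - 59.0) / 28.3019
= -39.0 / 28.3019
= -1.38

-1.38


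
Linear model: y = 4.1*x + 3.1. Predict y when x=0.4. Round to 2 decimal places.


y = 4.1 * 0.4 + (3.1)
= 1.64 + (3.1)
= 4.74

4.74


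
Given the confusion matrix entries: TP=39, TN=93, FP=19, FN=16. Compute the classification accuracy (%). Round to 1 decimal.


Accuracy = (TP + TN) / (TP + TN + FP + FN) * 100
= (39 + 93) / (39 + 93 + 19 + 16)
= 132 / 167
= 0.7904
= 79.0%

79.0


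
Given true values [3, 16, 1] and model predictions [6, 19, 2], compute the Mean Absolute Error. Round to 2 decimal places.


Absolute errors: [3, 3, 1]
Sum of absolute errors = 7
MAE = 7 / 3 = 2.33

2.33


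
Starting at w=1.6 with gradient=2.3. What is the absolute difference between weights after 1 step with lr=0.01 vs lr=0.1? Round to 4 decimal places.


With lr=0.01: w_new = 1.6 - 0.01 * 2.3 = 1.577
With lr=0.1: w_new = 1.6 - 0.1 * 2.3 = 1.37
Absolute difference = |1.577 - 1.37|
= 0.2070

0.2070


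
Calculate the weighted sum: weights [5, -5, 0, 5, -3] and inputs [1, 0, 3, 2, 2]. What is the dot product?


Element-wise products:
5 * 1 = 5
-5 * 0 = 0
0 * 3 = 0
5 * 2 = 10
-3 * 2 = -6
Sum = 5 + 0 + 0 + 10 + -6
= 9

9


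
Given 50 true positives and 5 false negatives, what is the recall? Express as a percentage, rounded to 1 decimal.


Recall = TP / (TP + FN) * 100
= 50 / (50 + 5)
= 50 / 55
= 0.9091
= 90.9%

90.9


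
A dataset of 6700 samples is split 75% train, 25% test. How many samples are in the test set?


Train samples = 6700 * 75% = 5025
Test samples = 6700 - 5025
= 1675

1675


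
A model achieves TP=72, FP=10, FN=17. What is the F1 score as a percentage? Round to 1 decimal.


Precision = TP / (TP + FP) = 72 / 82 = 0.878
Recall = TP / (TP + FN) = 72 / 89 = 0.809
F1 = 2 * P * R / (P + R)
= 2 * 0.878 * 0.809 / (0.878 + 0.809)
= 1.4207 / 1.687
= 0.8421
As percentage: 84.2%

84.2


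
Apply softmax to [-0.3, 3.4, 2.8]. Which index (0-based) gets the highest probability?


Softmax is a monotonic transformation, so it preserves the argmax.
We need to find the index of the maximum logit.
Index 0: -0.3
Index 1: 3.4
Index 2: 2.8
Maximum logit = 3.4 at index 1

1
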